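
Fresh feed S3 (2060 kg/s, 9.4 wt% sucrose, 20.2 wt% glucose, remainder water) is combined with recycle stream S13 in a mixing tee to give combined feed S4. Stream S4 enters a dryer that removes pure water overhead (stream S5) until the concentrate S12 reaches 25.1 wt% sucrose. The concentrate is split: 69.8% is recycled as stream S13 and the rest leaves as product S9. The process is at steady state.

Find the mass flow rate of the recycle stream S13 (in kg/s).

1783 kg/s

Overall sucrose balance (none leaves overhead): sucrose in fresh feed = sucrose in product, i.e. 2060×0.094 = (1−0.698)·S12·0.251.
S12 = 193.64/(0.251×0.302) = 2554.6 kg/s.
Recycle S13 = 0.698×2554.6 = 1783.1 kg/s.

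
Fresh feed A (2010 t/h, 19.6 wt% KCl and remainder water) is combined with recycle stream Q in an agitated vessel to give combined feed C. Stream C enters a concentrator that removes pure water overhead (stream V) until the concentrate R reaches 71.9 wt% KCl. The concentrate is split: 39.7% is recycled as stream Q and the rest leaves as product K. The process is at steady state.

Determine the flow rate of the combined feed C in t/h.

2371 t/h

Overall KCl balance (none leaves overhead): KCl in fresh feed = KCl in product, i.e. 2010×0.196 = (1−0.397)·R·0.719.
R = 393.96/(0.719×0.603) = 908.67 t/h.
Recycle Q = 0.397×908.67 = 360.74 t/h.
Combined feed C = 2010 + 360.74 = 2370.7 t/h.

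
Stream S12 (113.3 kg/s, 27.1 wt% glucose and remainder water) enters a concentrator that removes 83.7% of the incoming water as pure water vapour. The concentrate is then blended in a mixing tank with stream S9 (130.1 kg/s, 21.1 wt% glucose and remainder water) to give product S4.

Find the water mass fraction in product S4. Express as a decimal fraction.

0.6663

Vapour removed = 0.837×0.729×113.3 = 69.133 kg/s; concentrate = 44.167 kg/s.
water reaching the mixer = 13.463 (from concentrate) + 130.1×0.789 = 116.11 kg/s.
Product flow = 44.167 + 130.1 = 174.27 kg/s; water fraction = 0.6663.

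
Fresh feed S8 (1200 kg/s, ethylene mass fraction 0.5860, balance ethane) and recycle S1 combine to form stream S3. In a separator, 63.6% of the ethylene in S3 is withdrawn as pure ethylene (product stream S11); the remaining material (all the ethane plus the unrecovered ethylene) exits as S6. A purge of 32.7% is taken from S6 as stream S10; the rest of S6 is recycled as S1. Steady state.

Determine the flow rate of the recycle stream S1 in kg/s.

ethane enters only via S8 and leaves only via the purge: 1200×0.414 = 0.327×(ethane in S6), and the separator passes all ethane, so ethane in S3 = ethane in S6 = 1519.3 kg/s.
ethylene in S3: m_A = 1200×0.586 + (1−0.327)·(1−0.636)·m_A, so m_A = 703.2/0.7550 = 931.36 kg/s.
S6 = (1−0.636)×931.36 + 1519.3 = 1858.3 kg/s.
Recycle S1 = (1−0.327)×1858.3 = 1250.6 kg/s.

1251 kg/s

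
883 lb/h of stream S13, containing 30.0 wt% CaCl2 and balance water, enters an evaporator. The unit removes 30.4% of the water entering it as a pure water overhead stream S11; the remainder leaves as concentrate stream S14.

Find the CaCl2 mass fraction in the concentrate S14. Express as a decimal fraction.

CaCl2 is not removed: 883×0.300 = 264.9 lb/h of CaCl2 enters S14.
water entering = 883×0.700 = 618.1 lb/h; overhead removed = 0.304×618.1 = 187.9 lb/h.
Concentrate = 883 − 187.9 = 695.1 lb/h.
Mass fraction = 264.9/695.1 = 0.3811.

0.3811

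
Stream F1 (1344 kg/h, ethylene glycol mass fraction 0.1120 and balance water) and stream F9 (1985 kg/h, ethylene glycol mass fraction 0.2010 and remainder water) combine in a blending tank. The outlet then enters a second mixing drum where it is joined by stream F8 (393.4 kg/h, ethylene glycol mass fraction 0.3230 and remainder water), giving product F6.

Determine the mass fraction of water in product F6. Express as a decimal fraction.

Overall, product flow = 3722.4 kg/h.
water in = 1344×0.888 + 1985×0.799 + 393.4×0.677 = 3045.8 kg/h.
water fraction in F6 = 0.8182.

0.8182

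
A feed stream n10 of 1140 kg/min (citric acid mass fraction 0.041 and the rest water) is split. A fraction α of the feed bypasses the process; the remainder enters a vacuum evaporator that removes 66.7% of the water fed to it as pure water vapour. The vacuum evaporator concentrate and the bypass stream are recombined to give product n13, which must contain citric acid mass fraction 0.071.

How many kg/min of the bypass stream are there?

All 1140×0.041 = 46.74 kg/min of citric acid reaches n13, so n13 = 46.74/0.071 = 658.31 kg/min and vapour = 481.69 kg/min.
The evaporator receives (1−α)·1140 of feed at 0.959 water and removes 0.667 of that water:
0.667×0.959×(1−α)×1140 = 481.69
(1−α) = 481.69/729.2 = 0.6606;  α = 0.3394.
Bypass flow = 0.3394×1140 = 386.95 kg/min.

387 kg/min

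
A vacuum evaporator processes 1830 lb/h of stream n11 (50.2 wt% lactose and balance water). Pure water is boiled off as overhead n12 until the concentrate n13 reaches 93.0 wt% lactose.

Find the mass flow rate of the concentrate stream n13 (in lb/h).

lactose is conserved: 1830×0.502 = 918.66 lb/h all reports to the concentrate.
Concentrate = 918.66/(target fraction) = 987.81 lb/h.

987.8 lb/h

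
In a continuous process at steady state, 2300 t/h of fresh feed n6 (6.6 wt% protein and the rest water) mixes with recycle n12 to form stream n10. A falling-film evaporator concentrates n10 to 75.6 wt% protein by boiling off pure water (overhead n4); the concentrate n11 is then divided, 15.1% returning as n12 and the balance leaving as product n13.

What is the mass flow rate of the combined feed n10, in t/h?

Overall protein balance (none leaves overhead): protein in fresh feed = protein in product, i.e. 2300×0.066 = (1−0.151)·n11·0.756.
n11 = 151.8/(0.756×0.849) = 236.51 t/h.
Recycle n12 = 0.151×236.51 = 35.712 t/h.
Combined feed n10 = 2300 + 35.712 = 2335.7 t/h.

2336 t/h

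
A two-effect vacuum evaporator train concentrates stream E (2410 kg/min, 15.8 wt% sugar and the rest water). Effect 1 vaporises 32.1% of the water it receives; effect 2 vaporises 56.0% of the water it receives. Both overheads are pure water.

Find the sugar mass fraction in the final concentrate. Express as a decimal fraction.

0.3858

water in feed = 2410×0.842 = 2029.2 kg/min.
After stage 1: water left = (1−0.321)×2029.2 = 1377.8; stream total = 1758.6 kg/min.
After stage 2: water left = (1−0.560)×1377.8 = 606.25; final concentrate = 987.03 kg/min.
sugar fraction = 380.78/987.03 = 0.3858.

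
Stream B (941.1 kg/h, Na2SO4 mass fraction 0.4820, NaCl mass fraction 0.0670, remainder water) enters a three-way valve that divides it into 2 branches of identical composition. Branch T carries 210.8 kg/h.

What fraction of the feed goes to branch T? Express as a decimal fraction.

Fraction to T = 210.8/941.1 = 0.2240.

0.224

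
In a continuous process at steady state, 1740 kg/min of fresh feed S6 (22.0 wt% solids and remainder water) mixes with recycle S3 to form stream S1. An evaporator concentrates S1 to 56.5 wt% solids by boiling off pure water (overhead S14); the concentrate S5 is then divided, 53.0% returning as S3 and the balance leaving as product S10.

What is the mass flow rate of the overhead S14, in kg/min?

Overall solids balance (none leaves overhead): solids in fresh feed = solids in product, i.e. 1740×0.220 = (1−0.530)·S5·0.565.
S5 = 382.8/(0.565×0.470) = 1441.5 kg/min.
Recycle S3 = 0.530×1441.5 = 764.01 kg/min.
Combined feed S1 = 1740 + 764.01 = 2504 kg/min.
Overhead S14 = S1 − S5 = 2504 − 1441.5 = 1062.5 kg/min.

1062 kg/min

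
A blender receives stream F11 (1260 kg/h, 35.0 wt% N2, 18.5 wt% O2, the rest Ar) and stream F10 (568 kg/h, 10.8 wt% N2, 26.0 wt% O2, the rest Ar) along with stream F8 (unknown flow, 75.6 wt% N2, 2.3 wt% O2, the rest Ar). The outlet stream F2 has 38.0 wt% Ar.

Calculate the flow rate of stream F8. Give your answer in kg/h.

Let F8 be the unknown flow. Total out = 1828 + F8.
Ar balance: 944.88 + 0.221·F8 = 0.380·(1828 + F8)
(0.221 − 0.380)·F8 = 0.380×1828 − 944.88 = -250.24
F8 = -250.24 / -0.159 = 1573.8 kg/h

1574 kg/h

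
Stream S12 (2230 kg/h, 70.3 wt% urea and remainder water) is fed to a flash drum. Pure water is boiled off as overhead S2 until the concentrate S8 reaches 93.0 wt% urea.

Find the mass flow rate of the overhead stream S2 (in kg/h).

544.3 kg/h

urea is conserved: 2230×0.703 = 1567.7 kg/h all reports to the concentrate.
Concentrate = 1567.7/(target fraction) = 1685.7 kg/h.
Overhead = 2230 − 1685.7 = 544.31 kg/h.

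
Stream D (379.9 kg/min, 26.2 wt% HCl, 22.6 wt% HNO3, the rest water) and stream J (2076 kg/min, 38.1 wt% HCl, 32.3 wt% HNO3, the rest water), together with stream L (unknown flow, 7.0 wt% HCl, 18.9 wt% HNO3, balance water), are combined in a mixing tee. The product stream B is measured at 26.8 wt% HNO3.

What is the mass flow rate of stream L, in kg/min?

1243 kg/min

Let L be the unknown flow. Total out = 2455.9 + L.
HNO3 balance: 756.41 + 0.189·L = 0.268·(2455.9 + L)
(0.189 − 0.268)·L = 0.268×2455.9 − 756.41 = -98.224
L = -98.224 / -0.079 = 1243.3 kg/min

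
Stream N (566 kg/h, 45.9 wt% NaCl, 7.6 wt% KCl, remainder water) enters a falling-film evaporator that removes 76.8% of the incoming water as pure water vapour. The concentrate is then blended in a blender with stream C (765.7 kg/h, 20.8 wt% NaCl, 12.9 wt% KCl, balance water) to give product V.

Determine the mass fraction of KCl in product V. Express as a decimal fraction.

Vapour removed = 0.768×0.465×566 = 202.13 kg/h; concentrate = 363.87 kg/h.
KCl reaching the mixer = 43.016 (from concentrate) + 765.7×0.129 = 141.79 kg/h.
Product flow = 363.87 + 765.7 = 1129.6 kg/h; KCl fraction = 0.1255.

0.1255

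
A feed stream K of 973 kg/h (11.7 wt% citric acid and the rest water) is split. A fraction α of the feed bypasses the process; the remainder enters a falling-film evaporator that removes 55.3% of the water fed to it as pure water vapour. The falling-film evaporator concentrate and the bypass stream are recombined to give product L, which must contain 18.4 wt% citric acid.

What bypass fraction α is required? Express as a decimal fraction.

All 973×0.117 = 113.84 kg/h of citric acid reaches L, so L = 113.84/0.184 = 618.7 kg/h and vapour = 354.3 kg/h.
The evaporator receives (1−α)·973 of feed at 0.883 water and removes 0.553 of that water:
0.553×0.883×(1−α)×973 = 354.3
(1−α) = 354.3/475.11 = 0.7457;  α = 0.2543.

0.254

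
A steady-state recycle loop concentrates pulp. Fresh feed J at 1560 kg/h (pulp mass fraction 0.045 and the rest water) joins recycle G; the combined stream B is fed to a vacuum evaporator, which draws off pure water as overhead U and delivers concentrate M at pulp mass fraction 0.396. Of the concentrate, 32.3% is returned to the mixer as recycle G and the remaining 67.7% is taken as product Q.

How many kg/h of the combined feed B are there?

Overall pulp balance (none leaves overhead): pulp in fresh feed = pulp in product, i.e. 1560×0.045 = (1−0.323)·M·0.396.
M = 70.2/(0.396×0.677) = 261.85 kg/h.
Recycle G = 0.323×261.85 = 84.578 kg/h.
Combined feed B = 1560 + 84.578 = 1644.6 kg/h.

1645 kg/h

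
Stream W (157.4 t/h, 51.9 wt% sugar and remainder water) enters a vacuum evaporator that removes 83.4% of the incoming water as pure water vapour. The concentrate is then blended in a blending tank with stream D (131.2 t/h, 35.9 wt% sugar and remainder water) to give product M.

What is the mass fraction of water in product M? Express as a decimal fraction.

Vapour removed = 0.834×0.481×157.4 = 63.142 t/h; concentrate = 94.258 t/h.
water reaching the mixer = 12.568 (from concentrate) + 131.2×0.641 = 96.667 t/h.
Product flow = 94.258 + 131.2 = 225.46 t/h; water fraction = 0.429.

0.429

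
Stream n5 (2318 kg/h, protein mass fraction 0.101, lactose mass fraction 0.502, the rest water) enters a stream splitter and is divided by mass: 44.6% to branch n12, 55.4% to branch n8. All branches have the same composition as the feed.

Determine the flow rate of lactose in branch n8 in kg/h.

644.7 kg/h

Branch n8 total = 0.554×2318 = 1284.2 kg/h.
lactose in n8 = 0.502×1284.2 = 644.65 kg/h.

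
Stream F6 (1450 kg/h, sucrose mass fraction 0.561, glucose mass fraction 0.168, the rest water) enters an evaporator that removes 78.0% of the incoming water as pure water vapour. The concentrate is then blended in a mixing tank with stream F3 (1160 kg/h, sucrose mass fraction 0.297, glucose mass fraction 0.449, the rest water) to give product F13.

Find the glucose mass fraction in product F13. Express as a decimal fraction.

0.332

Vapour removed = 0.780×0.271×1450 = 306.5 kg/h; concentrate = 1143.5 kg/h.
glucose reaching the mixer = 243.6 (from concentrate) + 1160×0.449 = 764.44 kg/h.
Product flow = 1143.5 + 1160 = 2303.5 kg/h; glucose fraction = 0.332.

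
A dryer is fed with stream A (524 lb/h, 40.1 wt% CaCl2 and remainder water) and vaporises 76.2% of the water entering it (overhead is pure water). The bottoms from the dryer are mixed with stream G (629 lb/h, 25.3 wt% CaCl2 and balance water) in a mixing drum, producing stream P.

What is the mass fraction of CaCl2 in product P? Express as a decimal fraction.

0.404

Vapour removed = 0.762×0.599×524 = 239.17 lb/h; concentrate = 284.83 lb/h.
CaCl2 reaching the mixer = 210.12 (from concentrate) + 629×0.253 = 369.26 lb/h.
Product flow = 284.83 + 629 = 913.83 lb/h; CaCl2 fraction = 0.404.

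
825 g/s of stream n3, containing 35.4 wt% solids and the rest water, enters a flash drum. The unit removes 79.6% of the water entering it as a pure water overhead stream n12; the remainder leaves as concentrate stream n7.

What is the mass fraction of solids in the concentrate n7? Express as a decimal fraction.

0.729

solids is not removed: 825×0.354 = 292.05 g/s of solids enters n7.
water entering = 825×0.646 = 532.95 g/s; overhead removed = 0.796×532.95 = 424.23 g/s.
Concentrate = 825 − 424.23 = 400.77 g/s.
Mass fraction = 292.05/400.77 = 0.729.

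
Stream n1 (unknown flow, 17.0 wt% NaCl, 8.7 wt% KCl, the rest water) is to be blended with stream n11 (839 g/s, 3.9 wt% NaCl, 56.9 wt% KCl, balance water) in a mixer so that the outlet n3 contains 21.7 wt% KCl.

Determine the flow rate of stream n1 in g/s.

2272 g/s

Let n1 be the unknown flow. Total out = 839 + n1.
KCl balance: 477.39 + 0.087·n1 = 0.217·(839 + n1)
(0.087 − 0.217)·n1 = 0.217×839 − 477.39 = -295.33
n1 = -295.33 / -0.130 = 2271.8 g/s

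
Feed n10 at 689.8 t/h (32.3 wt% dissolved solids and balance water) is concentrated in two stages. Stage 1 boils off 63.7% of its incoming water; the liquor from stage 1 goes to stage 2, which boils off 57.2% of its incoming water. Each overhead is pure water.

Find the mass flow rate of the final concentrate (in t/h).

295.4 t/h

water in feed = 689.8×0.677 = 466.99 t/h.
After stage 1: water left = (1−0.637)×466.99 = 169.52; stream total = 392.32 t/h.
After stage 2: water left = (1−0.572)×169.52 = 72.554; final concentrate = 295.36 t/h.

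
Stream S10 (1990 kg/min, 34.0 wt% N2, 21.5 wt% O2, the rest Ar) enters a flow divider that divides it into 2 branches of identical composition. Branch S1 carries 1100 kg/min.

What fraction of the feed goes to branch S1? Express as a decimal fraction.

0.553

Fraction to S1 = 1100/1990 = 0.5528.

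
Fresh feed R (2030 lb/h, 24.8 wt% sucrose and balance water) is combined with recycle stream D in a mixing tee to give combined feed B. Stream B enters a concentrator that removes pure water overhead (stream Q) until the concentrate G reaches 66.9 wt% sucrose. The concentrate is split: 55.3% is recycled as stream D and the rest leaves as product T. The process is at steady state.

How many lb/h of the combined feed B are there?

Overall sucrose balance (none leaves overhead): sucrose in fresh feed = sucrose in product, i.e. 2030×0.248 = (1−0.553)·G·0.669.
G = 503.44/(0.669×0.447) = 1683.5 lb/h.
Recycle D = 0.553×1683.5 = 930.98 lb/h.
Combined feed B = 2030 + 930.98 = 2961 lb/h.

2961 lb/h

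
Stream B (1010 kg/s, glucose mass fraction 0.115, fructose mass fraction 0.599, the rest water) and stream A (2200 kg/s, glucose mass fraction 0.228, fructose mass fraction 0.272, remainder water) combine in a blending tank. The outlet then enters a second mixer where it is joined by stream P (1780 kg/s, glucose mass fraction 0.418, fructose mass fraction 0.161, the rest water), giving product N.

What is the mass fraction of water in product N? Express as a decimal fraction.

0.429

Overall, product flow = 4990 kg/s.
water in = 1010×0.286 + 2200×0.500 + 1780×0.421 = 2138.2 kg/s.
water fraction in N = 0.429.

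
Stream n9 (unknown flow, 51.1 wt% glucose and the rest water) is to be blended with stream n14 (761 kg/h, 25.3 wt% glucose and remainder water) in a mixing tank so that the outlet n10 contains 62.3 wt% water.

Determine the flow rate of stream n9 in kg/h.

704.2 kg/h

Let n9 be the unknown flow. Total out = 761 + n9.
water balance: 568.47 + 0.489·n9 = 0.623·(761 + n9)
(0.489 − 0.623)·n9 = 0.623×761 − 568.47 = -94.364
n9 = -94.364 / -0.134 = 704.21 kg/h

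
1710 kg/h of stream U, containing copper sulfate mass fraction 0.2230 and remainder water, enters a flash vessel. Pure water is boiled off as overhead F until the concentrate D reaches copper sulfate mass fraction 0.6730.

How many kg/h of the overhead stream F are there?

1143 kg/h

copper sulfate is conserved: 1710×0.223 = 381.33 kg/h all reports to the concentrate.
Concentrate = 381.33/(target fraction) = 566.61 kg/h.
Overhead = 1710 − 566.61 = 1143.4 kg/h.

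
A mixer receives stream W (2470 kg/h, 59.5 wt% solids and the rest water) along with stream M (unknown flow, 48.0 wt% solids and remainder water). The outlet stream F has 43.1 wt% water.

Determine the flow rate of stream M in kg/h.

721.6 kg/h

Let M be the unknown flow. Total out = 2470 + M.
water balance: 1000.4 + 0.520·M = 0.431·(2470 + M)
(0.520 − 0.431)·M = 0.431×2470 − 1000.4 = 64.22
M = 64.22 / 0.089 = 721.57 kg/h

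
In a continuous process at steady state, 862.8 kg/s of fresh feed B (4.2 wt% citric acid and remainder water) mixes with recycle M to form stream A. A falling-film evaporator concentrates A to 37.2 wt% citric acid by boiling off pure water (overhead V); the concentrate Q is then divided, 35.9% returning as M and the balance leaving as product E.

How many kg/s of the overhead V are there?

Overall citric acid balance (none leaves overhead): citric acid in fresh feed = citric acid in product, i.e. 862.8×0.042 = (1−0.359)·Q·0.372.
Q = 36.238/(0.372×0.641) = 151.97 kg/s.
Recycle M = 0.359×151.97 = 54.557 kg/s.
Combined feed A = 862.8 + 54.557 = 917.36 kg/s.
Overhead V = A − Q = 917.36 − 151.97 = 765.39 kg/s.

765.4 kg/s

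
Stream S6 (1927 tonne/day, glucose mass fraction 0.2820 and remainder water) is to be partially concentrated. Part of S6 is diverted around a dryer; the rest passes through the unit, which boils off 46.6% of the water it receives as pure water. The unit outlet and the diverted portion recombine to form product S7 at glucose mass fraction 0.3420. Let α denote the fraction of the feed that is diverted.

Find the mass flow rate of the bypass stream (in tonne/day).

916.6 tonne/day

All 1927×0.282 = 543.41 tonne/day of glucose reaches S7, so S7 = 543.41/0.342 = 1588.9 tonne/day and vapour = 338.07 tonne/day.
The evaporator receives (1−α)·1927 of feed at 0.718 water and removes 0.466 of that water:
0.466×0.718×(1−α)×1927 = 338.07
(1−α) = 338.07/644.75 = 0.5243;  α = 0.4757.
Bypass flow = 0.4757×1927 = 916.59 tonne/day.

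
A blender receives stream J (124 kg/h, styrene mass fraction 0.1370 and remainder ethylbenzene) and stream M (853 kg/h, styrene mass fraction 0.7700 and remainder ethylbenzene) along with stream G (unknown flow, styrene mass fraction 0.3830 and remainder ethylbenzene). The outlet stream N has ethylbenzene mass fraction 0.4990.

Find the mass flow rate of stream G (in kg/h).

1562 kg/h

Let G be the unknown flow. Total out = 977 + G.
ethylbenzene balance: 303.2 + 0.617·G = 0.499·(977 + G)
(0.617 − 0.499)·G = 0.499×977 − 303.2 = 184.32
G = 184.32 / 0.118 = 1562 kg/h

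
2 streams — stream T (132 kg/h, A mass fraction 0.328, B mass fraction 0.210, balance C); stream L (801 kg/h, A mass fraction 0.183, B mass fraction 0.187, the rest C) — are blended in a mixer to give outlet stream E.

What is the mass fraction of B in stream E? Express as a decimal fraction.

0.190

Total flow out = 132 + 801 = 933 kg/h.
B in = 132×0.210 + 801×0.187 = 177.51 kg/h.
B mass fraction in E = 177.51/933 = 0.190.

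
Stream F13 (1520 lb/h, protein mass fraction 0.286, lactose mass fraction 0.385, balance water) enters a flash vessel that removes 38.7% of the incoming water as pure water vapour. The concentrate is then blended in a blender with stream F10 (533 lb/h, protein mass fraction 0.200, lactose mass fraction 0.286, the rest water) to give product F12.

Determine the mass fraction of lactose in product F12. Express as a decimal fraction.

0.397

Vapour removed = 0.387×0.329×1520 = 193.53 lb/h; concentrate = 1326.5 lb/h.
lactose reaching the mixer = 585.2 (from concentrate) + 533×0.286 = 737.64 lb/h.
Product flow = 1326.5 + 533 = 1859.5 lb/h; lactose fraction = 0.397.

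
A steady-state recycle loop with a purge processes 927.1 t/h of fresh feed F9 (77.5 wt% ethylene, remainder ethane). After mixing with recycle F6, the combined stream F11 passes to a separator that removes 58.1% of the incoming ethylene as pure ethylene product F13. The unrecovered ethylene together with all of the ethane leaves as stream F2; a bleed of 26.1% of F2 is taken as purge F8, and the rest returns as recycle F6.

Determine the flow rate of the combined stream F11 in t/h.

1840 t/h

ethane enters only via F9 and leaves only via the purge: 927.1×0.225 = 0.261×(ethane in F2), and the separator passes all ethane, so ethane in F11 = ethane in F2 = 799.22 t/h.
ethylene in F11: m_A = 927.1×0.775 + (1−0.261)·(1−0.581)·m_A, so m_A = 718.5/0.6904 = 1040.8 t/h.
F11 = 1040.8 + 799.22 = 1840 t/h.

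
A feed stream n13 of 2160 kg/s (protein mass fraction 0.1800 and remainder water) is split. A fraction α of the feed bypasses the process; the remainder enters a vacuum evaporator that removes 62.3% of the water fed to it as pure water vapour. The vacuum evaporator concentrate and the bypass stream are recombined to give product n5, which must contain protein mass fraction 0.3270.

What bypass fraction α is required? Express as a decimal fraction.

All 2160×0.180 = 388.8 kg/s of protein reaches n5, so n5 = 388.8/0.327 = 1189 kg/s and vapour = 971.01 kg/s.
The evaporator receives (1−α)·2160 of feed at 0.820 water and removes 0.623 of that water:
0.623×0.820×(1−α)×2160 = 971.01
(1−α) = 971.01/1103.5 = 0.8800;  α = 0.1200.

0.120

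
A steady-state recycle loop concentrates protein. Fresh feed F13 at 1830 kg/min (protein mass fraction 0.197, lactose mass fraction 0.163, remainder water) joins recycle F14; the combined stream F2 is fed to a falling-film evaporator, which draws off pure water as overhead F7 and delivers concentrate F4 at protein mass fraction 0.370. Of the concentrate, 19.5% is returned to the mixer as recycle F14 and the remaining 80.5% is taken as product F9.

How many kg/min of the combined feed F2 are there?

2066 kg/min

Overall protein balance (none leaves overhead): protein in fresh feed = protein in product, i.e. 1830×0.197 = (1−0.195)·F4·0.370.
F4 = 360.51/(0.370×0.805) = 1210.4 kg/min.
Recycle F14 = 0.195×1210.4 = 236.02 kg/min.
Combined feed F2 = 1830 + 236.02 = 2066 kg/min.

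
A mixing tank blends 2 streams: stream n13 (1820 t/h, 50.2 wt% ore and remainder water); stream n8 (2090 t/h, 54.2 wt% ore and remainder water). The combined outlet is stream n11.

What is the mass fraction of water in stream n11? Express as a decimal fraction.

0.477

Total flow out = 1820 + 2090 = 3910 t/h.
water in = 1820×0.498 + 2090×0.458 = 1863.6 t/h.
water mass fraction in n11 = 1863.6/3910 = 0.477.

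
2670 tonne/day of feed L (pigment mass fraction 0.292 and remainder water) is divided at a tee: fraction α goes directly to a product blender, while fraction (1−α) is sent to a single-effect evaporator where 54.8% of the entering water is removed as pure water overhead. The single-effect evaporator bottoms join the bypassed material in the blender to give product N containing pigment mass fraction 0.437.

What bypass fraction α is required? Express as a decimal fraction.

0.145

All 2670×0.292 = 779.64 tonne/day of pigment reaches N, so N = 779.64/0.437 = 1784.1 tonne/day and vapour = 885.93 tonne/day.
The evaporator receives (1−α)·2670 of feed at 0.708 water and removes 0.548 of that water:
0.548×0.708×(1−α)×2670 = 885.93
(1−α) = 885.93/1035.9 = 0.8552;  α = 0.1448.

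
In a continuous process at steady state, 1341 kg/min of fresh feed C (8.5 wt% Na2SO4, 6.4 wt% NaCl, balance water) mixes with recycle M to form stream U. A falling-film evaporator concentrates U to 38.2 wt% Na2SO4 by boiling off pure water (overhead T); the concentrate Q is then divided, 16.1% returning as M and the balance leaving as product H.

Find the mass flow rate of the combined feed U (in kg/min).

Overall Na2SO4 balance (none leaves overhead): Na2SO4 in fresh feed = Na2SO4 in product, i.e. 1341×0.085 = (1−0.161)·Q·0.382.
Q = 113.99/(0.382×0.839) = 355.65 kg/min.
Recycle M = 0.161×355.65 = 57.26 kg/min.
Combined feed U = 1341 + 57.26 = 1398.3 kg/min.

1398 kg/min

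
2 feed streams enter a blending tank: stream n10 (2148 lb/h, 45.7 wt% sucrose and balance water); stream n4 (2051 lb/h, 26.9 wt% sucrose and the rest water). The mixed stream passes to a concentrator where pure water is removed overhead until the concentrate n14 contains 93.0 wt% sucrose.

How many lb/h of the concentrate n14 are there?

1649 lb/h

sucrose entering = 2148×0.457 + 2051×0.269 = 1533.4 lb/h.
All sucrose reports to n14, so n14 = 1533.4/0.930 = 1648.8 lb/h.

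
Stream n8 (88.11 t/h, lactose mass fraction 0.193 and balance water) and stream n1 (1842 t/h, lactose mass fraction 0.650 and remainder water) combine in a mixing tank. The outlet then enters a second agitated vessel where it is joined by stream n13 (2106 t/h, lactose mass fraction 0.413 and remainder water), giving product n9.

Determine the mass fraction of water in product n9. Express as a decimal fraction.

0.484

Overall, product flow = 4036.1 t/h.
water in = 88.11×0.807 + 1842×0.350 + 2106×0.587 = 1952 t/h.
water fraction in n9 = 0.484.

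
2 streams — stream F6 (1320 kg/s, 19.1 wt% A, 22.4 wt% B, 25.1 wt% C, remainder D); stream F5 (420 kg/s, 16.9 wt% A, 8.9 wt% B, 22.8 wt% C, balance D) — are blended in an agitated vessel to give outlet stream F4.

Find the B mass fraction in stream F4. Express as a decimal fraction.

Total flow out = 1320 + 420 = 1740 kg/s.
B in = 1320×0.224 + 420×0.089 = 333.06 kg/s.
B mass fraction in F4 = 333.06/1740 = 0.191.

0.191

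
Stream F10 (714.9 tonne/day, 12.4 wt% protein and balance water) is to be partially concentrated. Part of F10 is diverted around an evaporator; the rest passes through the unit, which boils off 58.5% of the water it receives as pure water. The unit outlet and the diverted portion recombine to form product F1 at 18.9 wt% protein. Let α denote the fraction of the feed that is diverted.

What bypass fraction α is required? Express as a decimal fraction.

All 714.9×0.124 = 88.648 tonne/day of protein reaches F1, so F1 = 88.648/0.189 = 469.03 tonne/day and vapour = 245.87 tonne/day.
The evaporator receives (1−α)·714.9 of feed at 0.876 water and removes 0.585 of that water:
0.585×0.876×(1−α)×714.9 = 245.87
(1−α) = 245.87/366.36 = 0.6711;  α = 0.3289.

0.329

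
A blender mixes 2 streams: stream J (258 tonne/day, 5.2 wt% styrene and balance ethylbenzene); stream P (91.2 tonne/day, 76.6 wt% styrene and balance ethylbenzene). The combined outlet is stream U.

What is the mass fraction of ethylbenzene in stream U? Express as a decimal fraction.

0.762

Total flow out = 258 + 91.2 = 349.2 tonne/day.
ethylbenzene in = 258×0.948 + 91.2×0.234 = 265.92 tonne/day.
ethylbenzene mass fraction in U = 265.92/349.2 = 0.762.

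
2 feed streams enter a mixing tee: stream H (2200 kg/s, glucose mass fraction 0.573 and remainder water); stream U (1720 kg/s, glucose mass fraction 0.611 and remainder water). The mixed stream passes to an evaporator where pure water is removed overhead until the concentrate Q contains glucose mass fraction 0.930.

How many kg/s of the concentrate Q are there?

2486 kg/s

glucose entering = 2200×0.573 + 1720×0.611 = 2311.5 kg/s.
All glucose reports to Q, so Q = 2311.5/0.930 = 2485.5 kg/s.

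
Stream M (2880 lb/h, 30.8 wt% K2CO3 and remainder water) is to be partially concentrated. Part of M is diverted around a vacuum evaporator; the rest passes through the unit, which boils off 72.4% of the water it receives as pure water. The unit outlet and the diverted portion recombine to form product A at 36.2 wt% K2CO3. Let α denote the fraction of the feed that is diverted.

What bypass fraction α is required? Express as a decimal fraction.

0.702

All 2880×0.308 = 887.04 lb/h of K2CO3 reaches A, so A = 887.04/0.362 = 2450.4 lb/h and vapour = 429.61 lb/h.
The evaporator receives (1−α)·2880 of feed at 0.692 water and removes 0.724 of that water:
0.724×0.692×(1−α)×2880 = 429.61
(1−α) = 429.61/1442.9 = 0.2977;  α = 0.7023.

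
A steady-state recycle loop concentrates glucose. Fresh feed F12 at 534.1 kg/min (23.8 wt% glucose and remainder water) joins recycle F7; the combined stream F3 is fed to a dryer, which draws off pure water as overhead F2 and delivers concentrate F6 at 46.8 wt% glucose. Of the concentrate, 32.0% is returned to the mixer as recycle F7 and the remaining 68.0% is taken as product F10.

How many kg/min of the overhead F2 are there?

Overall glucose balance (none leaves overhead): glucose in fresh feed = glucose in product, i.e. 534.1×0.238 = (1−0.320)·F6·0.468.
F6 = 127.12/(0.468×0.680) = 399.43 kg/min.
Recycle F7 = 0.320×399.43 = 127.82 kg/min.
Combined feed F3 = 534.1 + 127.82 = 661.92 kg/min.
Overhead F2 = F3 − F6 = 661.92 − 399.43 = 262.49 kg/min.

262.5 kg/min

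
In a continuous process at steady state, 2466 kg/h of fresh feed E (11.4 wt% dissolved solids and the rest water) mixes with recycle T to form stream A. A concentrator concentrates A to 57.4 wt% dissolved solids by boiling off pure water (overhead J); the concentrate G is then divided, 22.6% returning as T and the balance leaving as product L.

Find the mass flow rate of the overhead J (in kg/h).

Overall dissolved solids balance (none leaves overhead): dissolved solids in fresh feed = dissolved solids in product, i.e. 2466×0.114 = (1−0.226)·G·0.574.
G = 281.12/(0.574×0.774) = 632.77 kg/h.
Recycle T = 0.226×632.77 = 143.01 kg/h.
Combined feed A = 2466 + 143.01 = 2609 kg/h.
Overhead J = A − G = 2609 − 632.77 = 1976.2 kg/h.

1976 kg/h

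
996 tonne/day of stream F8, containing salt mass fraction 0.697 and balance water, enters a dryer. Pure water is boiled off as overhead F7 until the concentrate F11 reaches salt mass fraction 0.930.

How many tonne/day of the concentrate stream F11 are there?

746.5 tonne/day

salt is conserved: 996×0.697 = 694.21 tonne/day all reports to the concentrate.
Concentrate = 694.21/(target fraction) = 746.46 tonne/day.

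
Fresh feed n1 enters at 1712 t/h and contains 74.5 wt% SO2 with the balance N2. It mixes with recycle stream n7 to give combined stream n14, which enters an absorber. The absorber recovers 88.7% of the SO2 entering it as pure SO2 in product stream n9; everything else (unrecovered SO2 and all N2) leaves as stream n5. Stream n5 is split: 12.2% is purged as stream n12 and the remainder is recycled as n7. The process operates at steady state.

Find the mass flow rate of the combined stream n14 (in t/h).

4994 t/h

N2 enters only via n1 and leaves only via the purge: 1712×0.255 = 0.122×(N2 in n5), and the absorber passes all N2, so N2 in n14 = N2 in n5 = 3578.4 t/h.
SO2 in n14: m_A = 1712×0.745 + (1−0.122)·(1−0.887)·m_A, so m_A = 1275.4/0.9008 = 1415.9 t/h.
n14 = 1415.9 + 3578.4 = 4994.3 t/h.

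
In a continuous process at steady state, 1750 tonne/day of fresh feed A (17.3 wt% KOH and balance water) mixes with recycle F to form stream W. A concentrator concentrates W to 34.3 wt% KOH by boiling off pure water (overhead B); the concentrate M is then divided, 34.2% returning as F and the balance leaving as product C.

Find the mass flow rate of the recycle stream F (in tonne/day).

458.8 tonne/day

Overall KOH balance (none leaves overhead): KOH in fresh feed = KOH in product, i.e. 1750×0.173 = (1−0.342)·M·0.343.
M = 302.75/(0.343×0.658) = 1341.4 tonne/day.
Recycle F = 0.342×1341.4 = 458.76 tonne/day.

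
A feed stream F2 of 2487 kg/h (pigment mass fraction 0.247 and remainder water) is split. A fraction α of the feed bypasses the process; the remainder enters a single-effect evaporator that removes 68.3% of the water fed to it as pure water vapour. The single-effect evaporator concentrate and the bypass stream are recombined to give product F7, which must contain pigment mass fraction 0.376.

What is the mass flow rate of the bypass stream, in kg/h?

827.9 kg/h

All 2487×0.247 = 614.29 kg/h of pigment reaches F7, so F7 = 614.29/0.376 = 1633.7 kg/h and vapour = 853.25 kg/h.
The evaporator receives (1−α)·2487 of feed at 0.753 water and removes 0.683 of that water:
0.683×0.753×(1−α)×2487 = 853.25
(1−α) = 853.25/1279.1 = 0.6671;  α = 0.3329.
Bypass flow = 0.3329×2487 = 827.94 kg/h.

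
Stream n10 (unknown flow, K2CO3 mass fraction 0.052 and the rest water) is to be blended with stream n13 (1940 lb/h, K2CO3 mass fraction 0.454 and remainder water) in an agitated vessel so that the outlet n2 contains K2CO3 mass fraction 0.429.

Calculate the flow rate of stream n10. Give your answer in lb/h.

Let n10 be the unknown flow. Total out = 1940 + n10.
K2CO3 balance: 880.76 + 0.052·n10 = 0.429·(1940 + n10)
(0.052 − 0.429)·n10 = 0.429×1940 − 880.76 = -48.5
n10 = -48.5 / -0.377 = 128.65 lb/h

128.6 lb/h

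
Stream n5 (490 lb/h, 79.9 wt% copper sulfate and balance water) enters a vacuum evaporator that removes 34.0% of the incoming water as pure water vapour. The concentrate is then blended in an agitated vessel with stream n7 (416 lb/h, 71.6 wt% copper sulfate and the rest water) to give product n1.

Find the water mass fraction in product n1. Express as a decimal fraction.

0.210

Vapour removed = 0.340×0.201×490 = 33.487 lb/h; concentrate = 456.51 lb/h.
water reaching the mixer = 65.003 (from concentrate) + 416×0.284 = 183.15 lb/h.
Product flow = 456.51 + 416 = 872.51 lb/h; water fraction = 0.210.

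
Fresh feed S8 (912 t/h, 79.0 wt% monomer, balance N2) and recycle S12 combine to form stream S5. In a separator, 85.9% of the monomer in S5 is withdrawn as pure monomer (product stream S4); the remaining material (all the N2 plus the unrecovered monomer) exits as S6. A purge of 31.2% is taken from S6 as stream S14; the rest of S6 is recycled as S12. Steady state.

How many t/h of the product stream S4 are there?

monomer in S5: m_A = 912×0.790 + (1−0.312)·(1−0.859)·m_A, so m_A = 720.48/0.9030 = 797.88 t/h.
Product S4 = 0.859×797.88 = 685.38 t/h.

685.4 t/h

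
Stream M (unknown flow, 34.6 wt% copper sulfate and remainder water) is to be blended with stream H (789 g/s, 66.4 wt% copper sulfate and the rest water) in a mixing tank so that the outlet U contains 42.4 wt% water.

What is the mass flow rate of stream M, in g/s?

Let M be the unknown flow. Total out = 789 + M.
water balance: 265.1 + 0.654·M = 0.424·(789 + M)
(0.654 − 0.424)·M = 0.424×789 − 265.1 = 69.432
M = 69.432 / 0.230 = 301.88 g/s

301.9 g/s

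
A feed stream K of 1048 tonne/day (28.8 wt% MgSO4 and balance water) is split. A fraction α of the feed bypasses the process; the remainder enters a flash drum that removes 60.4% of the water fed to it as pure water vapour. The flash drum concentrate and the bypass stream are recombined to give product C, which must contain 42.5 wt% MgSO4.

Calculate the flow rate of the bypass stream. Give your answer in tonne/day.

262.4 tonne/day

All 1048×0.288 = 301.82 tonne/day of MgSO4 reaches C, so C = 301.82/0.425 = 710.17 tonne/day and vapour = 337.83 tonne/day.
The evaporator receives (1−α)·1048 of feed at 0.712 water and removes 0.604 of that water:
0.604×0.712×(1−α)×1048 = 337.83
(1−α) = 337.83/450.69 = 0.7496;  α = 0.2504.
Bypass flow = 0.2504×1048 = 262.45 tonne/day.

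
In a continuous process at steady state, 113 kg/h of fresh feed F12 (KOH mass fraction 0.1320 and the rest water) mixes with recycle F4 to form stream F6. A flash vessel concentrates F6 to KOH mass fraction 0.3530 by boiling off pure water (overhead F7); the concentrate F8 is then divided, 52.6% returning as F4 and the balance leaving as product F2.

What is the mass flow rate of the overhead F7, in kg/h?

Overall KOH balance (none leaves overhead): KOH in fresh feed = KOH in product, i.e. 113×0.132 = (1−0.526)·F8·0.353.
F8 = 14.916/(0.353×0.474) = 89.145 kg/h.
Recycle F4 = 0.526×89.145 = 46.891 kg/h.
Combined feed F6 = 113 + 46.891 = 159.89 kg/h.
Overhead F7 = F6 − F8 = 159.89 − 89.145 = 70.745 kg/h.

70.75 kg/h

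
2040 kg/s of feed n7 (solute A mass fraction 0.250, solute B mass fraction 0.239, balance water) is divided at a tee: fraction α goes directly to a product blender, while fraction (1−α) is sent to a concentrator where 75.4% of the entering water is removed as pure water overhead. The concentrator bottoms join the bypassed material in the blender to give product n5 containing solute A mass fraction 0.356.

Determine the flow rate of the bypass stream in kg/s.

463.5 kg/s

All 2040×0.250 = 510 kg/s of solute A reaches n5, so n5 = 510/0.356 = 1432.6 kg/s and vapour = 607.42 kg/s.
The evaporator receives (1−α)·2040 of feed at 0.511 water and removes 0.754 of that water:
0.754×0.511×(1−α)×2040 = 607.42
(1−α) = 607.42/786 = 0.7728;  α = 0.2272.
Bypass flow = 0.2272×2040 = 463.5 kg/s.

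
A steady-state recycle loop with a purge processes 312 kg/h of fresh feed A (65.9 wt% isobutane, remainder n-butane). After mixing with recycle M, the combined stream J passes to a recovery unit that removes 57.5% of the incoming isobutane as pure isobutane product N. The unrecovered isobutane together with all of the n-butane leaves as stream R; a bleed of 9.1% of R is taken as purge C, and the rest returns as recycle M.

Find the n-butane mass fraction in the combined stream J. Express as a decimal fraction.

n-butane enters only via A and leaves only via the purge: 312×0.341 = 0.091×(n-butane in R), and the recovery unit passes all n-butane, so n-butane in J = n-butane in R = 1169.1 kg/h.
isobutane in J: m_A = 312×0.659 + (1−0.091)·(1−0.575)·m_A, so m_A = 205.61/0.6137 = 335.04 kg/h.
J = 335.04 + 1169.1 = 1504.2 kg/h.
n-butane fraction in J = 1169.1/1504.2 = 0.777.

0.777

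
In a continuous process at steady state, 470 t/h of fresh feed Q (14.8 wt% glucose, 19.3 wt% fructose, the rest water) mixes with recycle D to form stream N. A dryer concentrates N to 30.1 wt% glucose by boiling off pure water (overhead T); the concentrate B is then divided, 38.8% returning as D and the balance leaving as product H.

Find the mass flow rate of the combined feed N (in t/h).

Overall glucose balance (none leaves overhead): glucose in fresh feed = glucose in product, i.e. 470×0.148 = (1−0.388)·B·0.301.
B = 69.56/(0.301×0.612) = 377.61 t/h.
Recycle D = 0.388×377.61 = 146.51 t/h.
Combined feed N = 470 + 146.51 = 616.51 t/h.

616.5 t/h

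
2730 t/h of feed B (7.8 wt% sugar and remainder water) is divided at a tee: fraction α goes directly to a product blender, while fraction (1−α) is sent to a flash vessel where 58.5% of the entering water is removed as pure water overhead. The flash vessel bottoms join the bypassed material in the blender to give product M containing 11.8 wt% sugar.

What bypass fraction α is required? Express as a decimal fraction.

0.372

All 2730×0.078 = 212.94 t/h of sugar reaches M, so M = 212.94/0.118 = 1804.6 t/h and vapour = 925.42 t/h.
The evaporator receives (1−α)·2730 of feed at 0.922 water and removes 0.585 of that water:
0.585×0.922×(1−α)×2730 = 925.42
(1−α) = 925.42/1472.5 = 0.6285;  α = 0.3715.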